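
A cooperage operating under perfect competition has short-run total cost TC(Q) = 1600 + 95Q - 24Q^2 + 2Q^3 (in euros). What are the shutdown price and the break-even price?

Shutdown price = €23; break-even price = €215

AVC = 95 - 24Q + 2Q^2; minimized at Q = 6, giving min AVC = €23. That is the shutdown price.
ATC = 1600/Q + 95 - 24Q + 2Q^2. Setting dATC/dQ = −1600/Q^2 − 24 + 4Q = 0 gives Q = 10 (since 4·10^3 − 24·10^2 = 1600).
min ATC = 1600/10 + 95 − 24·10 + 2·10^2 = €215. That is the break-even price.
For €23 ≤ P < €215 the firm produces at a loss; below €23 it shuts down.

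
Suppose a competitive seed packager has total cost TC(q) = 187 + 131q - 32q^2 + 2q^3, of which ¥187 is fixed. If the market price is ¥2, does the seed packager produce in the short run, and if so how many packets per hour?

Shut down

Strip out fixed cost: VC = 131q - 32q^2 + 2q^3. Then AVC = 131 - 32q + 2q^2 and MC = 131 - 64q + 6q^2.
The AVC parabola has its vertex at q = 32/4 = 8, where AVC = 131 - 32·8 + 2·8^2 = ¥3.
P = ¥2 lies below min AVC = ¥3; no output level covers variable cost.
Best response: produce nothing and absorb the ¥187 fixed cost.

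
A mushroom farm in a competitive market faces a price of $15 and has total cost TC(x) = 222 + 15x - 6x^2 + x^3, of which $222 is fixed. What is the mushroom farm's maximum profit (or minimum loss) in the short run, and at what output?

AVC = 15 - 6x + x^2 has its minimum $6 at x = 3; price $15 clears that bar, so the firm operates.
With MC = 15 - 12x + 3x^2, P = MC on the upward-sloping part at x* = 4.
TR = 15·4 = 60. TC = 222 + 28 = 250. Profit = 60 − 250 = -$190.
Shutting down would mean losing the fixed cost of $222, so operating at a loss of $190 is better by $32.

Profit = -$190 at x = 4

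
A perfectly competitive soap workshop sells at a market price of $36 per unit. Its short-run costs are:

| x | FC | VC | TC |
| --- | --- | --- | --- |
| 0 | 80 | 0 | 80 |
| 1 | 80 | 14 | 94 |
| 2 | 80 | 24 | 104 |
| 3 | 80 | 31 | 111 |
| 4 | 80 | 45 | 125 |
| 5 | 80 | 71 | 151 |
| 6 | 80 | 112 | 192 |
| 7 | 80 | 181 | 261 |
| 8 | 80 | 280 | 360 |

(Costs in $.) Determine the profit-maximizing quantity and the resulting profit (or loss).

Profit at each row (π = 36x − TC): x=0: -80; x=1: -58; x=2: -32; x=3: -3; x=4: 19; x=5: 29; x=6: 24; x=7: -9; x=8: -72.
Profit is maximized at x = 5. AVC there is 71/5 = $14.20 ≤ P, so producing beats shutting down (which would give -$80).

x = 5; profit = $29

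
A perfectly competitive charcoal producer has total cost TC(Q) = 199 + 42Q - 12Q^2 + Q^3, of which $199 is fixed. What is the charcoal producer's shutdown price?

The shutdown price is the minimum of AVC. VC = 42Q - 12Q^2 + Q^3, so AVC = 42 - 12Q + Q^2.
dAVC/dQ = -12 + 2Q = 0 gives Q = 6. min AVC = 42 - 12·6 + 6^2 = 6.
For P < $6 the firm produces nothing.

$6 per unit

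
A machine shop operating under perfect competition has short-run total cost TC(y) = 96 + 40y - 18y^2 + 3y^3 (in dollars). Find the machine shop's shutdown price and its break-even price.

AVC = 40 - 18y + 3y^2; minimized at y = 3, giving min AVC = $13. That is the shutdown price.
ATC = 96/y + 40 - 18y + 3y^2. Setting dATC/dy = −96/y^2 − 18 + 6y = 0 gives y = 4 (since 6·4^3 − 18·4^2 = 96).
min ATC = 96/4 + 40 − 18·4 + 3·4^2 = $40. That is the break-even price.
Between these two prices the firm operates at a loss; above $40 it earns a profit.

Shutdown price = $13; break-even price = $40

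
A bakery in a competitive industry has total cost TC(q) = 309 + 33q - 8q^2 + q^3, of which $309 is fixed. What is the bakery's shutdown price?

$17 per unit

The shutdown price is the minimum of AVC. VC = 33q - 8q^2 + q^3, so AVC = 33 - 8q + q^2.
dAVC/dq = -8 + 2q = 0 gives q = 4. min AVC = 33 - 8·4 + 4^2 = 17.
So the shutdown price is $17.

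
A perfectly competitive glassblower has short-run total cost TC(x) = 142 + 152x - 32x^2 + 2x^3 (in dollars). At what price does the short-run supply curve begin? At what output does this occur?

$24 per unit, at x = 8

The firm shuts down when price falls below the minimum of average variable cost. AVC = VC/x = 152 - 32x + 2x^2.
At the minimum of AVC, MC = AVC. MC = 152 - 64x + 6x^2; setting MC = AVC gives 4x^2 - 32x = 0, so x = 8. min AVC = 24.
So the shutdown price is $24.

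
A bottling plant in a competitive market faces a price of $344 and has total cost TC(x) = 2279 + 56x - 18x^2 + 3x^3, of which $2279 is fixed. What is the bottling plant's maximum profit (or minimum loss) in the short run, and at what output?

Profit = -$359 at x = 8

AVC = 56 - 18x + 3x^2 has its minimum $29 at x = 3; price $344 clears that bar, so the firm operates.
MC = 56 - 36x + 9x^2. Setting P = MC and taking the root on the rising branch gives x* = 8.
TR = 344·8 = 2752. TC = 2279 + 832 = 3111. Profit = 2752 − 3111 = -$359.
Shutting down would mean losing the fixed cost of $2279, so operating at a loss of $359 is better by $1920.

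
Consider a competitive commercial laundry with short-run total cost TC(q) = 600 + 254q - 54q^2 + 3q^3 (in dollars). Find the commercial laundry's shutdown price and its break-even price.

AVC = 254 - 54q + 3q^2; minimized at q = 9, giving min AVC = $11. That is the shutdown price.
ATC = 600/q + 254 - 54q + 3q^2. Setting dATC/dq = −600/q^2 − 54 + 6q = 0 gives q = 10 (since 6·10^3 − 54·10^2 = 600).
min ATC = 600/10 + 254 − 54·10 + 3·10^2 = $74. That is the break-even price.
For $11 ≤ P < $74 the firm produces at a loss; below $11 it shuts down.

Shutdown price = $11; break-even price = $74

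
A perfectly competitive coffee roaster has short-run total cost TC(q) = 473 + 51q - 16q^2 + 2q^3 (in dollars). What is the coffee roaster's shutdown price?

The firm shuts down when price falls below the minimum of average variable cost. AVC = VC/q = 51 - 16q + 2q^2.
At the minimum of AVC, MC = AVC. MC = 51 - 32q + 6q^2; setting MC = AVC gives 4q^2 - 16q = 0, so q = 4. min AVC = 19.
So the shutdown price is $19.

$19 per unit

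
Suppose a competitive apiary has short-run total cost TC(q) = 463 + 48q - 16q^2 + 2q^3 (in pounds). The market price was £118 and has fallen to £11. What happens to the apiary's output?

Output falls from 7 to 0 (the firm shuts down)

AVC = 48 - 16q + 2q^2, minimized at q = 4 where min AVC = £16. MC = 48 - 32q + 6q^2.
At P = £118 ≥ min AVC, set P = MC on the rising branch: q = 7.
At P = £11 < min AVC = £16, price no longer covers variable cost at any output, so the firm shuts down: q = 0.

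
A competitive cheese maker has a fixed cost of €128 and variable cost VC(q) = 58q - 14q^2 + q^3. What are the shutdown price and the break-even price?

Shutdown price = min AVC. AVC = 58 - 14q + q^2, with vertex at q = 7 and minimum €9.
ATC = 128/q + 58 - 14q + q^2. Setting dATC/dq = −128/q^2 − 14 + 2q = 0 gives q = 8 (since 2·8^3 − 14·8^2 = 128).
min ATC = 128/8 + 58 − 14·8 + 8^2 = €26. That is the break-even price.
For €9 ≤ P < €26 the firm produces at a loss; below €9 it shuts down.

Shutdown price = €9; break-even price = €26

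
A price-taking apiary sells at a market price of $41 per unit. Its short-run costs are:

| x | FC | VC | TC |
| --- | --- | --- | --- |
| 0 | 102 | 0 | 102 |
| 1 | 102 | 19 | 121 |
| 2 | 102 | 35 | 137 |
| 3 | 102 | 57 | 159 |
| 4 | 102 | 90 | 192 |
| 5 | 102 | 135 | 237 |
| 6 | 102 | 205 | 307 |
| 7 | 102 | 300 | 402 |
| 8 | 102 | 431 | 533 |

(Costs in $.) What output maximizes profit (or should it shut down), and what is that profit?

Tabulate TR − TC: x=0: -102; x=1: -80; x=2: -55; x=3: -36; x=4: -28; x=5: -32; x=6: -61; x=7: -115; x=8: -205.
Profit is maximized at x = 4. AVC there is 90/4 = $22.50 ≤ P, so producing beats shutting down (which would give -$102).

x = 4; profit = -$28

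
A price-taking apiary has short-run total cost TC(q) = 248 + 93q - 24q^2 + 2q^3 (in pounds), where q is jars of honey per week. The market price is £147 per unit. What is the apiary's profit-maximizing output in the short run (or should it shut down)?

Produce at q = 9

From TC, MC = TC'(q) = 93 - 48q + 6q^2 and AVC = VC/q = 93 - 24q + 2q^2.
The AVC parabola has its vertex at q = 24/4 = 6, where AVC = 93 - 24·6 + 2·6^2 = £21.
P = £147 exceeds min AVC = £21, so the firm stays open.
Set P = MC: 147 = 93 - 48q + 6q^2 → -54 - 48q + 6q^2 = 0. The roots are q = -1 and q = 9; the profit-maximizing output is on the rising part of MC, so q* = 9.
Check: AVC at q = 9 is £39 ≤ P, so revenue covers variable cost.
Profit = P·q − TC = 147·9 − 599 = £724.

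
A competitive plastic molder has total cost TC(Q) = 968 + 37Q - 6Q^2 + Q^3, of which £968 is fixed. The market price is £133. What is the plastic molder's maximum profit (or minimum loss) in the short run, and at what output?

AVC = 37 - 6Q + Q^2 has its minimum £28 at Q = 3; price £133 clears that bar, so the firm operates.
With MC = 37 - 12Q + 3Q^2, P = MC on the upward-sloping part at Q* = 8.
TR = 133·8 = 1064. TC = 968 + 424 = 1392. Profit = 1064 − 1392 = -£328.
By producing, the firm covers all variable cost plus £640 of fixed cost; shutting down would lose the full £968.

Profit = -£328 at Q = 8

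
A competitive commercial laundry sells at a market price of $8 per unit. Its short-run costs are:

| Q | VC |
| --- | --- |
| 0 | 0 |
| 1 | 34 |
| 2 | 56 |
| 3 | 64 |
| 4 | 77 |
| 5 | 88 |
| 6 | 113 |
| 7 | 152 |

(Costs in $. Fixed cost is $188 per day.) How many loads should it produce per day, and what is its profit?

Q = 0 (shut down); profit = -$188

Compute π = P·Q − TC at each output: Q=0: -188; Q=1: -214; Q=2: -228; Q=3: -228; Q=4: -233; Q=5: -236; Q=6: -253; Q=7: -284.
Profit is highest at Q = 0. Equivalently, the lowest AVC in the table is 88/5 ≈ $17.60 at Q = 5, and P = $8 falls below it — price never covers variable cost, so the firm shuts down and loses only its fixed cost.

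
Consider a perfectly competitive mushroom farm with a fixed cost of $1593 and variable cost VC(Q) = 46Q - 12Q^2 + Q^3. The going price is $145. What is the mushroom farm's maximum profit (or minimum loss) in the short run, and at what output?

Profit = -$383 at Q = 11

AVC = 46 - 12Q + Q^2; min AVC = $10 at Q = 6. Since P = $145 ≥ min AVC, the firm produces.
MC = 46 - 24Q + 3Q^2. Setting P = MC and taking the root on the rising branch gives Q* = 11.
TR = 145·11 = 1595. TC = 1593 + 385 = 1978. Profit = 1595 − 1978 = -$383.
Shutting down would mean losing the fixed cost of $1593, so operating at a loss of $383 is better by $1210.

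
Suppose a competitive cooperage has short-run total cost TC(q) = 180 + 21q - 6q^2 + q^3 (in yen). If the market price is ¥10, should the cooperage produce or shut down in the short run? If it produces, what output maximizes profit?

Shut down

Strip out fixed cost: VC = 21q - 6q^2 + q^3. Then AVC = 21 - 6q + q^2 and MC = 21 - 12q + 3q^2.
AVC hits its minimum where MC = AVC, at q = 3, giving min AVC = 21 - 6·3 + 3^2 = ¥12.
With P < min AVC (¥10 < ¥12), every unit sold adds to the loss.
The firm minimizes its loss by shutting down and losing only its fixed cost of ¥180.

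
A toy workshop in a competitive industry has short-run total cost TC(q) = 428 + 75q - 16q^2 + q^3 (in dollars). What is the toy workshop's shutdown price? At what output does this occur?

$11 per unit, at q = 8

The firm shuts down when price falls below the minimum of average variable cost. AVC = VC/q = 75 - 16q + q^2.
dAVC/dq = -16 + 2q = 0 gives q = 8. min AVC = 75 - 16·8 + 8^2 = 11.
So the shutdown price is $11.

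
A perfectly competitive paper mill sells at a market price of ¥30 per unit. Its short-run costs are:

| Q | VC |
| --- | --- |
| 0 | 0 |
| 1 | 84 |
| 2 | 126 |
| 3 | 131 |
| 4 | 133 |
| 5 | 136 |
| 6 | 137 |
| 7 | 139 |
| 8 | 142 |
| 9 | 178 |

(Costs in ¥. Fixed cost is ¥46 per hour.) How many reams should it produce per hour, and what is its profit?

Compute π = P·Q − TC at each output: Q=0: -46; Q=1: -100; Q=2: -112; Q=3: -87; Q=4: -59; Q=5: -32; Q=6: -3; Q=7: 25; Q=8: 52; Q=9: 46.
Profit is maximized at Q = 8. AVC there is 142/8 = ¥17.75 ≤ P, so producing beats shutting down (which would give -¥46).

Q = 8; profit = ¥52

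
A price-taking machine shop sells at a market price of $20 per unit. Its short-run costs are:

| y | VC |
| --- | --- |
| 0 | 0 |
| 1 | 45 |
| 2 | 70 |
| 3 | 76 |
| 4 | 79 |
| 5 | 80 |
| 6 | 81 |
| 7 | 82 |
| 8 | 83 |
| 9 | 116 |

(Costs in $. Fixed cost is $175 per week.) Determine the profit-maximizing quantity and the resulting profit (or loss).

Profit at each row (π = 20y − TC): y=0: -175; y=1: -200; y=2: -205; y=3: -191; y=4: -174; y=5: -155; y=6: -136; y=7: -117; y=8: -98; y=9: -111.
Profit is maximized at y = 8. AVC there is 83/8 = $10.38 ≤ P, so producing beats shutting down (which would give -$175).

y = 8; profit = -$98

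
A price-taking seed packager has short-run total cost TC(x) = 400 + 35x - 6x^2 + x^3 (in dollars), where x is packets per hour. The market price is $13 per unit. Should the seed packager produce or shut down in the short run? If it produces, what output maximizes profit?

Shut down

Variable cost is VC = 35x - 6x^2 + x^3, so AVC = VC/x = 35 - 6x + x^2 and MC = dTC/dx = 35 - 12x + 3x^2.
AVC hits its minimum where MC = AVC, at x = 3, giving min AVC = 35 - 6·3 + 3^2 = $26.
P = $13 lies below min AVC = $26; no output level covers variable cost.
The firm minimizes its loss by shutting down and losing only its fixed cost of $400.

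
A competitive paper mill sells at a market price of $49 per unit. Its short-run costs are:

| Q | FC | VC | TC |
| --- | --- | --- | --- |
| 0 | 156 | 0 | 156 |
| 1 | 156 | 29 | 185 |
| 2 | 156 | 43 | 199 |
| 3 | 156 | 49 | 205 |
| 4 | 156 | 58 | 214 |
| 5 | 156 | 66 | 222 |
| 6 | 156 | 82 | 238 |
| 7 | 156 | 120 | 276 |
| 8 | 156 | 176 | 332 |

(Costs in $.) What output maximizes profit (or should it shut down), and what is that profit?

Profit at each row (π = 49Q − TC): Q=0: -156; Q=1: -136; Q=2: -101; Q=3: -58; Q=4: -18; Q=5: 23; Q=6: 56; Q=7: 67; Q=8: 60.
Profit is maximized at Q = 7. AVC there is 120/7 = $17.14 ≤ P, so producing beats shutting down (which would give -$156).

Q = 7; profit = $67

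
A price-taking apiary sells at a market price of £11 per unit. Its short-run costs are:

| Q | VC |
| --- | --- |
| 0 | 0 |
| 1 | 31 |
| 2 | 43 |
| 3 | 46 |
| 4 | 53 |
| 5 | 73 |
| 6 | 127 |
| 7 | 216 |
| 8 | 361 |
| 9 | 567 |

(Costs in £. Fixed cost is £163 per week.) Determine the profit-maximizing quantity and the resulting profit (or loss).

Q = 0 (shut down); profit = -£163

Compute π = P·Q − TC at each output: Q=0: -163; Q=1: -183; Q=2: -184; Q=3: -176; Q=4: -172; Q=5: -181; Q=6: -224; Q=7: -302; Q=8: -436; Q=9: -631.
Profit is highest at Q = 0. Equivalently, the lowest AVC in the table is 53/4 ≈ £13.25 at Q = 4, and P = £11 falls below it — price never covers variable cost, so the firm shuts down and loses only its fixed cost.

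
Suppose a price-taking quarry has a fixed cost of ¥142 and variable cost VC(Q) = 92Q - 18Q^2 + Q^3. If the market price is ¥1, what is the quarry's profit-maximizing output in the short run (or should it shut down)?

Shut down

Strip out fixed cost: VC = 92Q - 18Q^2 + Q^3. Then AVC = 92 - 18Q + Q^2 and MC = 92 - 36Q + 3Q^2.
AVC is minimized where dAVC/dQ = -18 + 2Q = 0, at Q = 9; min AVC = 92 - 18·9 + 9^2 = ¥11.
With P < min AVC (¥1 < ¥11), every unit sold adds to the loss.
Shutting down limits the loss to fixed cost, ¥142.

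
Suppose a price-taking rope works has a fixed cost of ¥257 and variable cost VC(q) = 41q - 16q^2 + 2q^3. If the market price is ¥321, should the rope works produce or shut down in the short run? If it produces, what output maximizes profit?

Produce at q = 10

From TC, MC = TC'(q) = 41 - 32q + 6q^2 and AVC = VC/q = 41 - 16q + 2q^2.
The AVC parabola has its vertex at q = 16/4 = 4, where AVC = 41 - 16·4 + 2·4^2 = ¥9.
Because ¥321 ≥ ¥9, revenue can cover variable cost; the firm operates.
P = MC gives -280 - 32q + 6q^2 = 0, with roots -14/3 and 10. Take the larger (rising MC): q* = 10.
Check: AVC at q = 10 is ¥81 ≤ P, so revenue covers variable cost.
Profit = P·q − TC = 321·10 − 1067 = ¥2143.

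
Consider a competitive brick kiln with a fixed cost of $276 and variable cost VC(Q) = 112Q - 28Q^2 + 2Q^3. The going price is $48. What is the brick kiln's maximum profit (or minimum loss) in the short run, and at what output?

AVC = 112 - 28Q + 2Q^2; min AVC = $14 at Q = 7. Since P = $48 ≥ min AVC, the firm produces.
MC = 112 - 56Q + 6Q^2. Setting P = MC and taking the root on the rising branch gives Q* = 8.
TR = 48·8 = 384. TC = 276 + 128 = 404. Profit = 384 − 404 = -$20.
By producing, the firm covers all variable cost plus $256 of fixed cost; shutting down would lose the full $276.

Profit = -$20 at Q = 8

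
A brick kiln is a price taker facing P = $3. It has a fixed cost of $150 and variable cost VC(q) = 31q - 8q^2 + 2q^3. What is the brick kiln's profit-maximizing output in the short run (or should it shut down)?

Shut down

From TC, MC = TC'(q) = 31 - 16q + 6q^2 and AVC = VC/q = 31 - 8q + 2q^2.
The AVC parabola has its vertex at q = 8/4 = 2, where AVC = 31 - 8·2 + 2·2^2 = $23.
Since P = $3 < min AVC = $23, price fails to cover variable cost at any output.
The firm minimizes its loss by shutting down and losing only its fixed cost of $150.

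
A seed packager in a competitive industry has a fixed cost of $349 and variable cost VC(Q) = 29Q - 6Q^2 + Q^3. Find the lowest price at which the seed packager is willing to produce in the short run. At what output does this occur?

$20 per unit, at Q = 3

Short-run supply begins at min AVC. From VC = 29Q - 6Q^2 + Q^3, AVC = 29 - 6Q + Q^2.
dAVC/dQ = -6 + 2Q = 0 gives Q = 3. min AVC = 29 - 6·3 + 3^2 = 20.
So the shutdown price is $20.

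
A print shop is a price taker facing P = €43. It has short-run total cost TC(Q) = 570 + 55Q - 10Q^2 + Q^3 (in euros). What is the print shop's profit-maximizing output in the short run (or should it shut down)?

From TC, MC = TC'(Q) = 55 - 20Q + 3Q^2 and AVC = VC/Q = 55 - 10Q + Q^2.
AVC hits its minimum where MC = AVC, at Q = 5, giving min AVC = 55 - 10·5 + 5^2 = €30.
Because €43 ≥ €30, revenue can cover variable cost; the firm operates.
Set P = MC: 43 = 55 - 20Q + 3Q^2 → 12 - 20Q + 3Q^2 = 0. The roots are Q = 2/3 and Q = 6; the profit-maximizing output is on the rising part of MC, so Q* = 6.
Check: AVC at Q = 6 is €31 ≤ P, so revenue covers variable cost.
Profit = P·Q − TC = 43·6 − 756 = -€498, a loss, but smaller than the €570 fixed cost the firm would lose by shutting down.

Produce at Q = 6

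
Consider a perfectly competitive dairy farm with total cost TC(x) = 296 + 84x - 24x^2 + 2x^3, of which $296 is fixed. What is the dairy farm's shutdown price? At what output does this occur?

$12 per unit, at x = 6

The shutdown price is the minimum of AVC. VC = 84x - 24x^2 + 2x^3, so AVC = 84 - 24x + 2x^2.
dAVC/dx = -24 + 4x = 0 gives x = 6. min AVC = 84 - 24·6 + 2·6^2 = 12.
So the shutdown price is $12.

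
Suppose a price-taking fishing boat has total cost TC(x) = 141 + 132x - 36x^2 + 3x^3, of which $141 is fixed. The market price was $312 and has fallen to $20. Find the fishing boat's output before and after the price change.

Output falls from 10 to 0 (the firm shuts down)

AVC = 132 - 36x + 3x^2, minimized at x = 6 where min AVC = $24. MC = 132 - 72x + 9x^2.
At P = $312 ≥ min AVC, set P = MC on the rising branch: x = 10.
At P = $20 < min AVC = $24, price no longer covers variable cost at any output, so the firm shuts down: x = 0.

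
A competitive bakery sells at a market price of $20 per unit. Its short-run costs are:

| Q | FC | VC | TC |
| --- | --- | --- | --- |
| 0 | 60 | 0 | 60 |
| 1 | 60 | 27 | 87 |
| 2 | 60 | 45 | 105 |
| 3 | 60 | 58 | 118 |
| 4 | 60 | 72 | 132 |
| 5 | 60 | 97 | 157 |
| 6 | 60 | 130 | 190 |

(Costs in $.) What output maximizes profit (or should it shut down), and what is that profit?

Q = 4; profit = -$52

Profit at each row (π = 20Q − TC): Q=0: -60; Q=1: -67; Q=2: -65; Q=3: -58; Q=4: -52; Q=5: -57; Q=6: -70.
Profit is maximized at Q = 4. AVC there is 72/4 = $18 ≤ P, so producing beats shutting down (which would give -$60).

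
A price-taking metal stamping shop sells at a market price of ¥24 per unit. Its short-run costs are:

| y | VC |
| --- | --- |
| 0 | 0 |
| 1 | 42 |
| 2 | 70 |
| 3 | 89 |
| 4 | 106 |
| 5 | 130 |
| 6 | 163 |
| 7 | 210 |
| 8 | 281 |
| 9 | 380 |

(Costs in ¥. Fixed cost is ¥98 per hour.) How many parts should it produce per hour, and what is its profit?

y = 0 (shut down); profit = -¥98

Profit at each row (π = 24y − TC): y=0: -98; y=1: -116; y=2: -120; y=3: -115; y=4: -108; y=5: -108; y=6: -117; y=7: -140; y=8: -187; y=9: -262.
Profit is highest at y = 0. Equivalently, the lowest AVC in the table is 130/5 ≈ ¥26 at y = 5, and P = ¥24 falls below it — price never covers variable cost, so the firm shuts down and loses only its fixed cost.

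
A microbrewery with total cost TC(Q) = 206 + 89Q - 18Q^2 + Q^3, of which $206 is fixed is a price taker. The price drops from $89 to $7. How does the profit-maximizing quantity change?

MC = 89 - 36Q + 3Q^2; the shutdown threshold is min AVC = $8 (at Q = 9).
At P = $89 ≥ min AVC, set P = MC on the rising branch: Q = 12.
At P = $7 < min AVC = $8, price no longer covers variable cost at any output, so the firm shuts down: Q = 0.

Output falls from 12 to 0 (the firm shuts down)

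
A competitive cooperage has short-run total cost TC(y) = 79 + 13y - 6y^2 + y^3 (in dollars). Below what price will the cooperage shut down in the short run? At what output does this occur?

$4 per unit, at y = 3

Short-run supply begins at min AVC. From VC = 13y - 6y^2 + y^3, AVC = 13 - 6y + y^2.
At the minimum of AVC, MC = AVC. MC = 13 - 12y + 3y^2; setting MC = AVC gives 2y^2 - 6y = 0, so y = 3. min AVC = 4.
So the shutdown price is $4.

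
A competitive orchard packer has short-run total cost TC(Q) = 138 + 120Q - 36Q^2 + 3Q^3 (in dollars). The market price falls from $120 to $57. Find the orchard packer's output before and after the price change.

Output falls from 8 to 7

MC = 120 - 72Q + 9Q^2; the shutdown threshold is min AVC = $12 (at Q = 6).
At P = $120 ≥ min AVC, set P = MC on the rising branch: Q = 8.
At P = $57 ≥ min AVC, set P = MC: Q = 7. The firm stays open but cuts output.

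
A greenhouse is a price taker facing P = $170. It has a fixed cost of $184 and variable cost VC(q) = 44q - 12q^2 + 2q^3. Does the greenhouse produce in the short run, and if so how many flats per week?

Strip out fixed cost: VC = 44q - 12q^2 + 2q^3. Then AVC = 44 - 12q + 2q^2 and MC = 44 - 24q + 6q^2.
AVC is minimized where dAVC/dq = -12 + 4q = 0, at q = 3; min AVC = 44 - 12·3 + 2·3^2 = $26.
Since P = $170 ≥ min AVC = $26, price covers variable cost and the firm should produce.
Solving P = MC: -126 - 24q + 6q^2 = 0 ⇒ q = -3 or 7. On the upward-sloping branch, q* = 7.
Check: AVC at q = 7 is $58 ≤ P, so revenue covers variable cost.
Profit = P·q − TC = 170·7 − 590 = $600.

Produce at q = 7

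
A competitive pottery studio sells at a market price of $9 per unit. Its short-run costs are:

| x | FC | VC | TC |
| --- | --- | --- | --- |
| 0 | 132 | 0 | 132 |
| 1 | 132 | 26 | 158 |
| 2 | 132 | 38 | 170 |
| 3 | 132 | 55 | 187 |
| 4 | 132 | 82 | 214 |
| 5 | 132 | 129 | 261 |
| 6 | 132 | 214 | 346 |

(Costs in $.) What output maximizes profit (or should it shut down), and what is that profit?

Profit at each row (π = 9x − TC): x=0: -132; x=1: -149; x=2: -152; x=3: -160; x=4: -178; x=5: -216; x=6: -292.
Profit is highest at x = 0. Equivalently, the lowest AVC in the table is 55/3 ≈ $18.33 at x = 3, and P = $9 falls below it — price never covers variable cost, so the firm shuts down and loses only its fixed cost.

x = 0 (shut down); profit = -$132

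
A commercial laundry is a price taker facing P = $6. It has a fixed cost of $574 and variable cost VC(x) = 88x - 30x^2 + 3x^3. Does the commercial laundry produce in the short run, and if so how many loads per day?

Shut down

Variable cost is VC = 88x - 30x^2 + 3x^3, so AVC = VC/x = 88 - 30x + 3x^2 and MC = dTC/dx = 88 - 60x + 9x^2.
The AVC parabola has its vertex at x = 30/6 = 5, where AVC = 88 - 30·5 + 3·5^2 = $13.
With P < min AVC ($6 < $13), every unit sold adds to the loss.
Shutting down limits the loss to fixed cost, $574.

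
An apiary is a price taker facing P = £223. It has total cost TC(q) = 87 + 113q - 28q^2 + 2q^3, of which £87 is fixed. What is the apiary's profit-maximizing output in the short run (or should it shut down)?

Produce at q = 11

From TC, MC = TC'(q) = 113 - 56q + 6q^2 and AVC = VC/q = 113 - 28q + 2q^2.
AVC hits its minimum where MC = AVC, at q = 7, giving min AVC = 113 - 28·7 + 2·7^2 = £15.
Since P = £223 ≥ min AVC = £15, price covers variable cost and the firm should produce.
Set P = MC: 223 = 113 - 56q + 6q^2 → -110 - 56q + 6q^2 = 0. The roots are q = -5/3 and q = 11; the profit-maximizing output is on the rising part of MC, so q* = 11.
Check: AVC at q = 11 is £47 ≤ P, so revenue covers variable cost.
Profit = P·q − TC = 223·11 − 604 = £1849.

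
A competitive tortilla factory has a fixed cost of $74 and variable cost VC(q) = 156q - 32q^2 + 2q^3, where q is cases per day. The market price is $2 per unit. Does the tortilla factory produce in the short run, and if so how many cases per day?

Shut down

Strip out fixed cost: VC = 156q - 32q^2 + 2q^3. Then AVC = 156 - 32q + 2q^2 and MC = 156 - 64q + 6q^2.
AVC is minimized where dAVC/dq = -32 + 4q = 0, at q = 8; min AVC = 156 - 32·8 + 2·8^2 = $28.
With P < min AVC ($2 < $28), every unit sold adds to the loss.
Shutting down limits the loss to fixed cost, $74.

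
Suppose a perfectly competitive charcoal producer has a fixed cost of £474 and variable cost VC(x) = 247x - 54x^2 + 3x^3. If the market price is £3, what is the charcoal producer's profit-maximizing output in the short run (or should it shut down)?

Strip out fixed cost: VC = 247x - 54x^2 + 3x^3. Then AVC = 247 - 54x + 3x^2 and MC = 247 - 108x + 9x^2.
The AVC parabola has its vertex at x = 54/6 = 9, where AVC = 247 - 54·9 + 3·9^2 = £4.
Since P = £3 < min AVC = £4, price fails to cover variable cost at any output.
Best response: produce nothing and absorb the £474 fixed cost.

Shut down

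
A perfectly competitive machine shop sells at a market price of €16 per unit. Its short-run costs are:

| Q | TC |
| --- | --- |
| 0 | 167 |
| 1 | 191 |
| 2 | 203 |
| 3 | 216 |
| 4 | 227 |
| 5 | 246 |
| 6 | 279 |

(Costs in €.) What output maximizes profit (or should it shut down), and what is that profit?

Q = 4; profit = -€163

Compute π = P·Q − TC at each output: Q=0: -167; Q=1: -175; Q=2: -171; Q=3: -168; Q=4: -163; Q=5: -166; Q=6: -183.
Profit is maximized at Q = 4. AVC there is 60/4 = €15 ≤ P, so producing beats shutting down (which would give -€167).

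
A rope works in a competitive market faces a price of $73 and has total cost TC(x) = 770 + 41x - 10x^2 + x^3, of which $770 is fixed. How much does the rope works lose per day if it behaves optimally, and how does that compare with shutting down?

AVC = 41 - 10x + x^2 has its minimum $16 at x = 5; price $73 clears that bar, so the firm operates.
With MC = 41 - 20x + 3x^2, P = MC on the upward-sloping part at x* = 8.
TR = 73·8 = 584. TC = 770 + 200 = 970. Profit = 584 − 970 = -$386.
By producing, the firm covers all variable cost plus $384 of fixed cost; shutting down would lose the full $770.

Profit = -$386 at x = 8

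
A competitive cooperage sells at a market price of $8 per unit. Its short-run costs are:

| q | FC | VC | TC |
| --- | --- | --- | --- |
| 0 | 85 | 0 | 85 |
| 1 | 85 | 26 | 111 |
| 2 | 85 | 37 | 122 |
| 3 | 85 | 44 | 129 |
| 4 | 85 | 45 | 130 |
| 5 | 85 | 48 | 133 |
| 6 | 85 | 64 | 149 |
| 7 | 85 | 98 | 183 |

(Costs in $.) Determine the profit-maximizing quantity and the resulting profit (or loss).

q = 0 (shut down); profit = -$85

Tabulate TR − TC: q=0: -85; q=1: -103; q=2: -106; q=3: -105; q=4: -98; q=5: -93; q=6: -101; q=7: -127.
Profit is highest at q = 0. Equivalently, the lowest AVC in the table is 48/5 ≈ $9.60 at q = 5, and P = $8 falls below it — price never covers variable cost, so the firm shuts down and loses only its fixed cost.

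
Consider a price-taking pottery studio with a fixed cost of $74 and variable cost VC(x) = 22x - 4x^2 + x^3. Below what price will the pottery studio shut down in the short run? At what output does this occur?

The firm shuts down when price falls below the minimum of average variable cost. AVC = VC/x = 22 - 4x + x^2.
At the minimum of AVC, MC = AVC. MC = 22 - 8x + 3x^2; setting MC = AVC gives 2x^2 - 4x = 0, so x = 2. min AVC = 18.
For P < $18 the firm produces nothing.

$18 per unit, at x = 2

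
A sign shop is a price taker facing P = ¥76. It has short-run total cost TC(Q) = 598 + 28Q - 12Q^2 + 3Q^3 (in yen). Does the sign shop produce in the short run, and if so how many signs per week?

Produce at Q = 4

From TC, MC = TC'(Q) = 28 - 24Q + 9Q^2 and AVC = VC/Q = 28 - 12Q + 3Q^2.
AVC hits its minimum where MC = AVC, at Q = 2, giving min AVC = 28 - 12·2 + 3·2^2 = ¥16.
P = ¥76 exceeds min AVC = ¥16, so the firm stays open.
Set P = MC: 76 = 28 - 24Q + 9Q^2 → -48 - 24Q + 9Q^2 = 0. The roots are Q = -4/3 and Q = 4; the profit-maximizing output is on the rising part of MC, so Q* = 4.
Check: AVC at Q = 4 is ¥28 ≤ P, so revenue covers variable cost.
Profit = P·Q − TC = 76·4 − 710 = -¥406, a loss, but smaller than the ¥598 fixed cost the firm would lose by shutting down.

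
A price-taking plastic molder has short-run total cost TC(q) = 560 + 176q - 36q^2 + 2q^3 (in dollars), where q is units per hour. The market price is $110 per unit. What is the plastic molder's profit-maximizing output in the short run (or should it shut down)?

Variable cost is VC = 176q - 36q^2 + 2q^3, so AVC = VC/q = 176 - 36q + 2q^2 and MC = dTC/dq = 176 - 72q + 6q^2.
AVC hits its minimum where MC = AVC, at q = 9, giving min AVC = 176 - 36·9 + 2·9^2 = $14.
Since P = $110 ≥ min AVC = $14, price covers variable cost and the firm should produce.
Solving P = MC: 66 - 72q + 6q^2 = 0 ⇒ q = 1 or 11. On the upward-sloping branch, q* = 11.
Check: AVC at q = 11 is $22 ≤ P, so revenue covers variable cost.
Profit = P·q − TC = 110·11 − 802 = $408.

Produce at q = 11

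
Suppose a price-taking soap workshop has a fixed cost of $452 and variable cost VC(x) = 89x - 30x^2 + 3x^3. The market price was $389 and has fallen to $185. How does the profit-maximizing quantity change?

Output falls from 10 to 8

AVC = 89 - 30x + 3x^2, minimized at x = 5 where min AVC = $14. MC = 89 - 60x + 9x^2.
At P = $389 ≥ min AVC, set P = MC on the rising branch: x = 10.
At P = $185 ≥ min AVC, set P = MC: x = 8. The firm stays open but cuts output.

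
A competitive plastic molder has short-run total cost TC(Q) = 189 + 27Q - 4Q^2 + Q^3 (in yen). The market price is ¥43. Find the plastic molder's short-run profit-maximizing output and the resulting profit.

Profit = -¥125 at Q = 4

AVC = 27 - 4Q + Q^2; min AVC = ¥23 at Q = 2. Since P = ¥43 ≥ min AVC, the firm produces.
MC = 27 - 8Q + 3Q^2. Setting P = MC and taking the root on the rising branch gives Q* = 4.
TR = 43·4 = 172. TC = 189 + 108 = 297. Profit = 172 − 297 = -¥125.
By producing, the firm covers all variable cost plus ¥64 of fixed cost; shutting down would lose the full ¥189.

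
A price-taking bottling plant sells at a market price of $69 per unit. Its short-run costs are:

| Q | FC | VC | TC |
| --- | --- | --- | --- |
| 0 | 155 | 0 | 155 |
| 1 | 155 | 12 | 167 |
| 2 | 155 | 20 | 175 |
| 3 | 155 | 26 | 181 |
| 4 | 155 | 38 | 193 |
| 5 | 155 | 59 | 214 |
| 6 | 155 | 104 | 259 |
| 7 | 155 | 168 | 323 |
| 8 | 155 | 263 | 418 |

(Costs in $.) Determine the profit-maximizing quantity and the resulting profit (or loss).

Q = 7; profit = $160

Tabulate TR − TC: Q=0: -155; Q=1: -98; Q=2: -37; Q=3: 26; Q=4: 83; Q=5: 131; Q=6: 155; Q=7: 160; Q=8: 134.
Profit is maximized at Q = 7. AVC there is 168/7 = $24 ≤ P, so producing beats shutting down (which would give -$155).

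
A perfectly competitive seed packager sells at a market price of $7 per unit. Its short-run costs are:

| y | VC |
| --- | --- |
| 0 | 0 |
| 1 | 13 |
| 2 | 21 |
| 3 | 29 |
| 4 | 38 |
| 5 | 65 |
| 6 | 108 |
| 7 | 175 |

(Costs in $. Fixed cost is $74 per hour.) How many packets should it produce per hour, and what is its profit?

y = 0 (shut down); profit = -$74

Tabulate TR − TC: y=0: -74; y=1: -80; y=2: -81; y=3: -82; y=4: -84; y=5: -104; y=6: -140; y=7: -200.
Profit is highest at y = 0. Equivalently, the lowest AVC in the table is 38/4 ≈ $9.50 at y = 4, and P = $7 falls below it — price never covers variable cost, so the firm shuts down and loses only its fixed cost.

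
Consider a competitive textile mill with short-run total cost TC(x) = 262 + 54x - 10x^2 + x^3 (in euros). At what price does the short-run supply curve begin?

The firm shuts down when price falls below the minimum of average variable cost. AVC = VC/x = 54 - 10x + x^2.
dAVC/dx = -10 + 2x = 0 gives x = 5. min AVC = 54 - 10·5 + 5^2 = 29.
For P < €29 the firm produces nothing.

€29 per unit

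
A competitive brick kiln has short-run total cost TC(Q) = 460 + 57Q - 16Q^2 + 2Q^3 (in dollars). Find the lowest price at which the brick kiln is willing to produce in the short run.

Short-run supply begins at min AVC. From VC = 57Q - 16Q^2 + 2Q^3, AVC = 57 - 16Q + 2Q^2.
dAVC/dQ = -16 + 4Q = 0 gives Q = 4. min AVC = 57 - 16·4 + 2·4^2 = 25.
So the shutdown price is $25.

$25 per unit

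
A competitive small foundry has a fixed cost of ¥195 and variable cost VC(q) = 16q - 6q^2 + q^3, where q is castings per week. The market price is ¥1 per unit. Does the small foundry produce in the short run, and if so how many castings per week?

Shut down

Variable cost is VC = 16q - 6q^2 + q^3, so AVC = VC/q = 16 - 6q + q^2 and MC = dTC/dq = 16 - 12q + 3q^2.
AVC hits its minimum where MC = AVC, at q = 3, giving min AVC = 16 - 6·3 + 3^2 = ¥7.
Since P = ¥1 < min AVC = ¥7, price fails to cover variable cost at any output.
Best response: produce nothing and absorb the ¥195 fixed cost.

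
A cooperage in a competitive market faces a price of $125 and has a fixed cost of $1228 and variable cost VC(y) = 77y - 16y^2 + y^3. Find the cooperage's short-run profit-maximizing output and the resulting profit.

AVC = 77 - 16y + y^2 has its minimum $13 at y = 8; price $125 clears that bar, so the firm operates.
With MC = 77 - 32y + 3y^2, P = MC on the upward-sloping part at y* = 12.
TR = 125·12 = 1500. TC = 1228 + 348 = 1576. Profit = 1500 − 1576 = -$76.
That loss of $76 beats the $1228 the firm would lose by shutting down; producing recovers $1152 of fixed cost.

Profit = -$76 at y = 12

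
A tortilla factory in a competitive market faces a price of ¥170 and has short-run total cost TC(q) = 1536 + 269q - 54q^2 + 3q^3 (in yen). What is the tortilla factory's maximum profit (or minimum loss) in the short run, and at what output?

Profit = -¥84 at q = 11

AVC = 269 - 54q + 3q^2; min AVC = ¥26 at q = 9. Since P = ¥170 ≥ min AVC, the firm produces.
With MC = 269 - 108q + 9q^2, P = MC on the upward-sloping part at q* = 11.
TR = 170·11 = 1870. TC = 1536 + 418 = 1954. Profit = 1870 − 1954 = -¥84.
By producing, the firm covers all variable cost plus ¥1452 of fixed cost; shutting down would lose the full ¥1536.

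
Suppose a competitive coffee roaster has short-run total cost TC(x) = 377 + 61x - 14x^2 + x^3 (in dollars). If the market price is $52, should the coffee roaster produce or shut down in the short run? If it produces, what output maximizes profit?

Produce at x = 9

From TC, MC = TC'(x) = 61 - 28x + 3x^2 and AVC = VC/x = 61 - 14x + x^2.
AVC is minimized where dAVC/dx = -14 + 2x = 0, at x = 7; min AVC = 61 - 14·7 + 7^2 = $12.
Since P = $52 ≥ min AVC = $12, price covers variable cost and the firm should produce.
P = MC gives 9 - 28x + 3x^2 = 0, with roots 1/3 and 9. Take the larger (rising MC): x* = 9.
Check: AVC at x = 9 is $16 ≤ P, so revenue covers variable cost.
Profit = P·x − TC = 52·9 − 521 = -$53, a loss, but smaller than the $377 fixed cost the firm would lose by shutting down.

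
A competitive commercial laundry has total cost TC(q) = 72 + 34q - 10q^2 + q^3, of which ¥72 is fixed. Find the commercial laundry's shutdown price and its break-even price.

Shutdown price = ¥9; break-even price = ¥22

Shutdown price = min AVC. AVC = 34 - 10q + q^2, with vertex at q = 5 and minimum ¥9.
ATC = 72/q + 34 - 10q + q^2. Setting dATC/dq = −72/q^2 − 10 + 2q = 0 gives q = 6 (since 2·6^3 − 10·6^2 = 72).
min ATC = 72/6 + 34 − 10·6 + 6^2 = ¥22. That is the break-even price.
Between these two prices the firm operates at a loss; above ¥22 it earns a profit.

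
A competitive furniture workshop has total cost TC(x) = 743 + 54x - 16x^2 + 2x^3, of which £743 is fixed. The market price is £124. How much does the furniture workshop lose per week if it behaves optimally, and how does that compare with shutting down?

AVC = 54 - 16x + 2x^2; min AVC = £22 at x = 4. Since P = £124 ≥ min AVC, the firm produces.
MC = 54 - 32x + 6x^2. Setting P = MC and taking the root on the rising branch gives x* = 7.
TR = 124·7 = 868. TC = 743 + 280 = 1023. Profit = 868 − 1023 = -£155.
Shutting down would mean losing the fixed cost of £743, so operating at a loss of £155 is better by £588.

Profit = -£155 at x = 7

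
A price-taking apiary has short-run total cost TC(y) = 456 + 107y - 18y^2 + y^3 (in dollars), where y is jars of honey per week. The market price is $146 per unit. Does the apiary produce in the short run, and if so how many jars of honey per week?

Strip out fixed cost: VC = 107y - 18y^2 + y^3. Then AVC = 107 - 18y + y^2 and MC = 107 - 36y + 3y^2.
AVC hits its minimum where MC = AVC, at y = 9, giving min AVC = 107 - 18·9 + 9^2 = $26.
Because $146 ≥ $26, revenue can cover variable cost; the firm operates.
Set P = MC: 146 = 107 - 36y + 3y^2 → -39 - 36y + 3y^2 = 0. The roots are y = -1 and y = 13; the profit-maximizing output is on the rising part of MC, so y* = 13.
Check: AVC at y = 13 is $42 ≤ P, so revenue covers variable cost.
Profit = P·y − TC = 146·13 − 1002 = $896.

Produce at y = 13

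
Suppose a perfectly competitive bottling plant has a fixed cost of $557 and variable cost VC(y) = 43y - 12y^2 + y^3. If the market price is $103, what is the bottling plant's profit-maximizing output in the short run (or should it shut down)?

From TC, MC = TC'(y) = 43 - 24y + 3y^2 and AVC = VC/y = 43 - 12y + y^2.
The AVC parabola has its vertex at y = 12/2 = 6, where AVC = 43 - 12·6 + 6^2 = $7.
Because $103 ≥ $7, revenue can cover variable cost; the firm operates.
Set P = MC: 103 = 43 - 24y + 3y^2 → -60 - 24y + 3y^2 = 0. The roots are y = -2 and y = 10; the profit-maximizing output is on the rising part of MC, so y* = 10.
Check: AVC at y = 10 is $23 ≤ P, so revenue covers variable cost.
Profit = P·y − TC = 103·10 − 787 = $243.

Produce at y = 10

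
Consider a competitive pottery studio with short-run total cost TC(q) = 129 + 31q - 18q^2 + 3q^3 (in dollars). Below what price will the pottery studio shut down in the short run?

The firm shuts down when price falls below the minimum of average variable cost. AVC = VC/q = 31 - 18q + 3q^2.
dAVC/dq = -18 + 6q = 0 gives q = 3. min AVC = 31 - 18·3 + 3·3^2 = 4.
The firm shuts down for any P below $4.

$4 per unit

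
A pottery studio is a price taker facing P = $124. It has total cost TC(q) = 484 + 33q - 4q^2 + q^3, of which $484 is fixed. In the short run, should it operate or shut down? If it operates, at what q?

Strip out fixed cost: VC = 33q - 4q^2 + q^3. Then AVC = 33 - 4q + q^2 and MC = 33 - 8q + 3q^2.
AVC is minimized where dAVC/dq = -4 + 2q = 0, at q = 2; min AVC = 33 - 4·2 + 2^2 = $29.
Because $124 ≥ $29, revenue can cover variable cost; the firm operates.
Solving P = MC: -91 - 8q + 3q^2 = 0 ⇒ q = -13/3 or 7. On the upward-sloping branch, q* = 7.
Check: AVC at q = 7 is $54 ≤ P, so revenue covers variable cost.
Profit = P·q − TC = 124·7 − 862 = $6.

Produce at q = 7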